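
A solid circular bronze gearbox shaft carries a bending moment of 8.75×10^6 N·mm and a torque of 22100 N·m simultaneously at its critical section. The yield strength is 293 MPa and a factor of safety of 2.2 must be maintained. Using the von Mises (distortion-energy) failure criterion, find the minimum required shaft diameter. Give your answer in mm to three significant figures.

σ_allow = σ_y/n = 293/2.2 = 133.2 MPa.
For a solid shaft σ_b = 32M/(πd³) and τ = 16T/(πd³), so the von Mises stress is σ' = (16/πd³)·√(4M²+3T²).
√(4M²+3T²) = √(4×(8.750×10^6)² + 3×(2.210×10^7)²) = 4.209×10^7 N·mm.
d³ = 16×4.209×10^7/(π×133.2) = 1.610×10^6 mm³.
d = 117.2 mm.

d = 117 mm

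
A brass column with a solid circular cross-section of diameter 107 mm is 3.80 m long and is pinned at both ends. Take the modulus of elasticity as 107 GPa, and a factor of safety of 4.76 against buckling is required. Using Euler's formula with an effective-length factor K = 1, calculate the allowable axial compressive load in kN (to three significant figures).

I = πd⁴/64 = π×107⁴/64 = 6.434×10^6 mm⁴.
Effective length L_e = KL = 1×3.80 m = 3800 mm.
Euler critical load P_cr = π²EI/L_e² = π²×107000×6.434×10^6/3800² = 470600 N.
P_allow = P_cr/n = 470600/4.76 = 98860 N.

P_allow = 98.9 kN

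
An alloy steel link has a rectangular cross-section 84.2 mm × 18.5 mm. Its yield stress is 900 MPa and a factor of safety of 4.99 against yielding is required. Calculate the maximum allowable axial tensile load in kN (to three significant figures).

σ_allow = 900/4.99 = 180.4 MPa.
A = 84.2×18.5 = 1558 mm².
F_allow = σ_allow × A = 180.4×1558 = 280900 N.

F_allow = 281 kN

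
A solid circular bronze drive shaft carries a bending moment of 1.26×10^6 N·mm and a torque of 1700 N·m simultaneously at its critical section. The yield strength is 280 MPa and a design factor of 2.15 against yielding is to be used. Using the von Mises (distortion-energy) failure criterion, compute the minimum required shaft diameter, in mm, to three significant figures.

σ_allow = σ_y/n = 280/2.15 = 130.2 MPa.
For a solid shaft σ_b = 32M/(πd³) and τ = 16T/(πd³), so the von Mises stress is σ' = (16/πd³)·√(4M²+3T²).
√(4M²+3T²) = √(4×(1.260×10^6)² + 3×(1.700×10^6)²) = 3.876×10^6 N·mm.
d³ = 16×3.876×10^6/(π×130.2) = 151600 mm³.
d = 53.32 mm.

d = 53.3 mm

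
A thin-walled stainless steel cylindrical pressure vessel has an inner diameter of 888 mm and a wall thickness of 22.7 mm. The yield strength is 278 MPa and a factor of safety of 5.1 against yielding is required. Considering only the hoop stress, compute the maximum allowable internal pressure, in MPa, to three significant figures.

σ_allow = 278/5.1 = 54.51 MPa.
σ_h = pD/(2t) → p_allow = 2σ_allow t/D = 2×54.51×22.7/888 = 2.787 MPa.

p_allow = 2.79 MPa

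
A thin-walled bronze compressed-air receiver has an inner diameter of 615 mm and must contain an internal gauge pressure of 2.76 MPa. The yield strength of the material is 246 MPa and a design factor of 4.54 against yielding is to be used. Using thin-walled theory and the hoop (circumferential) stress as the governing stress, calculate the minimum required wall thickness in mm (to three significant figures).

σ_allow = 246/4.54 = 54.19 MPa.
Hoop stress σ_h = pD/(2t), so t = pD/(2σ_allow) = 2.76×615/(2×54.19) = 15.66 mm.

t = 15.7 mm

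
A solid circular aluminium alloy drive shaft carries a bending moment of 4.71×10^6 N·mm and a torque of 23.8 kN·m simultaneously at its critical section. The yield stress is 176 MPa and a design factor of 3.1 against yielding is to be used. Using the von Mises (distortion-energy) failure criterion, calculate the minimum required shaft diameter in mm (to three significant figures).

d = 156 mm

σ_allow = σ_y/n = 176/3.1 = 56.77 MPa.
For a solid shaft σ_b = 32M/(πd³) and τ = 16T/(πd³), so the von Mises stress is σ' = (16/πd³)·√(4M²+3T²).
√(4M²+3T²) = √(4×(4.710×10^6)² + 3×(2.380×10^7)²) = 4.229×10^7 N·mm.
d³ = 16×4.229×10^7/(π×56.77) = 3.793×10^6 mm³.
d = 156.0 mm.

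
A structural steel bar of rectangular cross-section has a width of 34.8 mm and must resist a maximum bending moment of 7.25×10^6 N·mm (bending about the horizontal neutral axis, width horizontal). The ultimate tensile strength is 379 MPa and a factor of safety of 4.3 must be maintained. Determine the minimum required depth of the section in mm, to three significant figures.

h = 119 mm

σ_allow = 379/4.3 = 88.14 MPa.
For a rectangular section σ = 6M/(bh²), so h² = 6M/(b σ_allow) = 6×7250000/(34.8×88.14) = 14180 mm².
h = 119.1 mm.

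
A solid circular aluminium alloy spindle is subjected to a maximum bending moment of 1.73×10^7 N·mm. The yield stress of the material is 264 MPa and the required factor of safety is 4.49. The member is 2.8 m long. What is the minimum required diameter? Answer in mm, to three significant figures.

σ_allow = 264/4.49 = 58.80 MPa.
For a solid circular section σ = 32M/(πd³), so d³ = 32M/(π σ_allow) = 32×1.7300×10^7/(π×58.80) = 2.997×10^6 mm³.
d = 144.2 mm.

d = 144 mm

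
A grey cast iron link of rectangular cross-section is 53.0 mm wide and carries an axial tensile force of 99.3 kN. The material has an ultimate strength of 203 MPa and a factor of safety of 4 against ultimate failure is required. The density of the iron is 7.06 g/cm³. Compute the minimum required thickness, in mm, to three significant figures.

t = 36.9 mm

σ_allow = 203/4 = 50.75 MPa.
Required area A = F/σ_allow = 99300/50.75 = 1957 mm².
t = A/w = 1957/53.0 = 36.92 mm.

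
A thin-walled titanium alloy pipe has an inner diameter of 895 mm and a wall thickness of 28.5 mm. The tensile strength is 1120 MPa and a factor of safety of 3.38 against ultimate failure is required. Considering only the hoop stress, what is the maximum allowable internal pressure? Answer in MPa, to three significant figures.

σ_allow = 1120/3.38 = 331.4 MPa.
σ_h = pD/(2t) → p_allow = 2σ_allow t/D = 2×331.4×28.5/895 = 21.10 MPa.

p_allow = 21.1 MPa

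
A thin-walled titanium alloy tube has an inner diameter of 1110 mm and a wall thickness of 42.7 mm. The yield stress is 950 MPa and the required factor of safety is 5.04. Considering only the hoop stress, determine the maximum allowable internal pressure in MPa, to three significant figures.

p_allow = 14.5 MPa

σ_allow = 950/5.04 = 188.5 MPa.
σ_h = pD/(2t) → p_allow = 2σ_allow t/D = 2×188.5×42.7/1110 = 14.50 MPa.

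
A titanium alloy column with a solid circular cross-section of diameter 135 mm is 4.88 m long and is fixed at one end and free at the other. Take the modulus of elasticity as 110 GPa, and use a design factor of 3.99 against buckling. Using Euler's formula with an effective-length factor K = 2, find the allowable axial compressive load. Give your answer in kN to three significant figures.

P_allow = 46.6 kN

I = πd⁴/64 = π×135⁴/64 = 1.630×10^7 mm⁴.
Effective length L_e = KL = 2×4.88 m = 9760 mm.
Euler critical load P_cr = π²EI/L_e² = π²×110000×1.630×10^7/9760² = 185800 N.
P_allow = P_cr/n = 185800/3.99 = 46570 N.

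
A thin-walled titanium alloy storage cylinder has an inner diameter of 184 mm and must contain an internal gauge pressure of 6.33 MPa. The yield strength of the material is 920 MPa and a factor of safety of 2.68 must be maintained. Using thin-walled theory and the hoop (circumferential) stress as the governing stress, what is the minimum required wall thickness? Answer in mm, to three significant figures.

t = 1.70 mm

σ_allow = 920/2.68 = 343.3 MPa.
Hoop stress σ_h = pD/(2t), so t = pD/(2σ_allow) = 6.33×184/(2×343.3) = 1.696 mm.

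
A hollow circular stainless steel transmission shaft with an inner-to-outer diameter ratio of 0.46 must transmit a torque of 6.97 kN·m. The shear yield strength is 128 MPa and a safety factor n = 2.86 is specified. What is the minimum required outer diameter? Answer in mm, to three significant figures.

d_o = 94.0 mm

τ_allow = 128/2.86 = 44.76 MPa.
For a hollow shaft τ = 16T/[πd_o³(1−k⁴)] with k = 0.46, so 1−k⁴ = 0.9552.
d_o³ = 16T/[π τ_allow (1−k⁴)] = 16×6970000/(π×44.76×0.9552) = 830300 mm³.
d_o = 93.99 mm.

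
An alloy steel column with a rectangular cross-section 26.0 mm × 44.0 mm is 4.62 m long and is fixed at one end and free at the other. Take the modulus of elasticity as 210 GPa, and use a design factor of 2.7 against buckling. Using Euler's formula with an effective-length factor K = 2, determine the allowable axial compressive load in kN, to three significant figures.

Buckling occurs about the weak axis: I_min = h·b³/12 = 44.0×26.0³/12 = 64450 mm⁴ (b = 26.0 mm is the smaller dimension).
Effective length L_e = KL = 2×4.62 m = 9240 mm.
Euler critical load P_cr = π²EI/L_e² = π²×210000×64450/9240² = 1564 N.
P_allow = P_cr/n = 1564/2.7 = 579.4 N.

P_allow = 0.579 kN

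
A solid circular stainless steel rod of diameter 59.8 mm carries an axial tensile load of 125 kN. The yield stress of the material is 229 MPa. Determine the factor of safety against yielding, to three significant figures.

A = πd²/4 = 2809 mm².
σ = F/A = 125000/2809 = 44.51 MPa.
n = 229/44.51 = 5.145.

n = 5.15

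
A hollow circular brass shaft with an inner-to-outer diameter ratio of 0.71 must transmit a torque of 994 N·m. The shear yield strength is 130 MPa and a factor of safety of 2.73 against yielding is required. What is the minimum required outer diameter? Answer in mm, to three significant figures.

τ_allow = 130/2.73 = 47.62 MPa.
For a hollow shaft τ = 16T/[πd_o³(1−k⁴)] with k = 0.71, so 1−k⁴ = 0.7459.
d_o³ = 16T/[π τ_allow (1−k⁴)] = 16×994000/(π×47.62×0.7459) = 142500 mm³.
d_o = 52.24 mm.

d_o = 52.2 mm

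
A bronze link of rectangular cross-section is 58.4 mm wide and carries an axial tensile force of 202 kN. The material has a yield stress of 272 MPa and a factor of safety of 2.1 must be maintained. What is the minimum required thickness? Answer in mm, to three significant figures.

t = 26.7 mm

σ_allow = 272/2.1 = 129.5 MPa.
Required area A = F/σ_allow = 202000/129.5 = 1560 mm².
t = A/w = 1560/58.4 = 26.70 mm.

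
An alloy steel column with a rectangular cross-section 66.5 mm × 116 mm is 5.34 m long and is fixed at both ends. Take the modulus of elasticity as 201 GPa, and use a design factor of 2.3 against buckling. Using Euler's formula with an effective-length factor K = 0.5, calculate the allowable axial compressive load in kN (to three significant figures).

P_allow = 344 kN

Buckling occurs about the weak axis: I_min = h·b³/12 = 116×66.5³/12 = 2.843×10^6 mm⁴ (b = 66.5 mm is the smaller dimension).
Effective length L_e = KL = 0.5×5.34 m = 2670 mm.
Euler critical load P_cr = π²EI/L_e² = π²×201000×2.843×10^6/2670² = 791100 N.
P_allow = P_cr/n = 791100/2.3 = 343900 N.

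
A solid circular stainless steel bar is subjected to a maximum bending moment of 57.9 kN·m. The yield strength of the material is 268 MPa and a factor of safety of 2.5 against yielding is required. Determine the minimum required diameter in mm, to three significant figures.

σ_allow = 268/2.5 = 107.2 MPa.
For a solid circular section σ = 32M/(πd³), so d³ = 32M/(π σ_allow) = 32×5.7900×10^7/(π×107.2) = 5.502×10^6 mm³.
d = 176.5 mm.

d = 177 mm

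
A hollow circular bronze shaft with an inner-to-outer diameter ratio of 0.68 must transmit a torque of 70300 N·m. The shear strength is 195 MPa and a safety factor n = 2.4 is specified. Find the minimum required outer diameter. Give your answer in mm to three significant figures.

τ_allow = 195/2.4 = 81.25 MPa.
For a hollow shaft τ = 16T/[πd_o³(1−k⁴)] with k = 0.68, so 1−k⁴ = 0.7862.
d_o³ = 16T/[π τ_allow (1−k⁴)] = 16×7.0300×10^7/(π×81.25×0.7862) = 5.605×10^6 mm³.
d_o = 177.6 mm.

d_o = 178 mm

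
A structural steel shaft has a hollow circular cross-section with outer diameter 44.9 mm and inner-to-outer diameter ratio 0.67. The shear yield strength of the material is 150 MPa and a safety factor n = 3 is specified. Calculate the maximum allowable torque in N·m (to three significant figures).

T_allow = 710 N·m

τ_allow = 150/3 = 50.00 MPa.
For a hollow shaft T_allow = τ_allow·πd_o³(1−k⁴)/16 with 1−k⁴ = 0.7985, so πd_o³(1−k⁴)/16 = 14190 mm³.
T_allow = 50.00×14190 = 709600 N·mm = 709.6 N·m.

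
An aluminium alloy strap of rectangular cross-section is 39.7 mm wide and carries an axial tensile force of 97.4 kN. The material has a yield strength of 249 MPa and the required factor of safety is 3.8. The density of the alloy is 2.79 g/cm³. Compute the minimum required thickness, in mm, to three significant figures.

σ_allow = 249/3.8 = 65.53 MPa.
Required area A = F/σ_allow = 97400/65.53 = 1486 mm².
t = A/w = 1486/39.7 = 37.44 mm.

t = 37.4 mm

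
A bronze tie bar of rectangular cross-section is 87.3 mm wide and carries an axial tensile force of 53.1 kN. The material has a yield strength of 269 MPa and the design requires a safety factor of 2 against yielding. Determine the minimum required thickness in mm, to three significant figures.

σ_allow = 269/2 = 134.5 MPa.
Required area A = F/σ_allow = 53100/134.5 = 394.8 mm².
t = A/w = 394.8/87.3 = 4.522 mm.

t = 4.52 mm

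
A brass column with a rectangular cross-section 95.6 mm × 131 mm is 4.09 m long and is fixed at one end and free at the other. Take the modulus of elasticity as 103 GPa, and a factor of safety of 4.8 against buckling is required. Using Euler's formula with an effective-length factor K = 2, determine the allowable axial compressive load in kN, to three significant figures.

Buckling occurs about the weak axis: I_min = h·b³/12 = 131×95.6³/12 = 9.538×10^6 mm⁴ (b = 95.6 mm is the smaller dimension).
Effective length L_e = KL = 2×4.09 m = 8180 mm.
Euler critical load P_cr = π²EI/L_e² = π²×103000×9.538×10^6/8180² = 144900 N.
P_allow = P_cr/n = 144900/4.8 = 30190 N.

P_allow = 30.2 kN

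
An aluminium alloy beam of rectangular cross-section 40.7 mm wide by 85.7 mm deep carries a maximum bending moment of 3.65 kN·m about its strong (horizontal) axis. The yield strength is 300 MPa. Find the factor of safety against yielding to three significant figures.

Section modulus S = bh²/6 = 40.7×85.7²/6 = 49820 mm³.
σ = M/S = 3650000/49820 = 73.26 MPa.
n = 300/73.26 = 4.095.

n = 4.09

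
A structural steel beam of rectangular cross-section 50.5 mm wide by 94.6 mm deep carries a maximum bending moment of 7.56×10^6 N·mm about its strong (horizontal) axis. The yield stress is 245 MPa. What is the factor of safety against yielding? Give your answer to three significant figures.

n = 2.44

Section modulus S = bh²/6 = 50.5×94.6²/6 = 75320 mm³.
σ = M/S = 7560000/75320 = 100.4 MPa.
n = 245/100.4 = 2.441.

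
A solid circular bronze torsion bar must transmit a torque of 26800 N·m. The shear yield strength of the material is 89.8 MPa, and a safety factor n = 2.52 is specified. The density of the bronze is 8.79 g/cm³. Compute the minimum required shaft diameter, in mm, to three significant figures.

d = 156 mm

Allowable shear stress τ_allow = 89.8/2.52 = 35.63 MPa.
For a solid shaft τ = 16T/(πd³), so d³ = 16T/(π τ_allow) = 16×2.6800×10^7/(π×35.63) = 3.830×10^6 mm³.
d = (3.830×10^6)^(1/3) = 156.5 mm.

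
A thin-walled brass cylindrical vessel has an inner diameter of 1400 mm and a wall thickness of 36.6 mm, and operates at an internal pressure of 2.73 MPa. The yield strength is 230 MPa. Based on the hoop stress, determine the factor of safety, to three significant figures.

σ_h = pD/(2t) = 2.73×1400/(2×36.6) = 52.21 MPa.
n = 230/52.21 = 4.405.

n = 4.41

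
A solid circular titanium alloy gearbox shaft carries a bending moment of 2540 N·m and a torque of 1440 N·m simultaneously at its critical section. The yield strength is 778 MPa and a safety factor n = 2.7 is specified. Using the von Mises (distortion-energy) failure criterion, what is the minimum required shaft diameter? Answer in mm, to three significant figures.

σ_allow = σ_y/n = 778/2.7 = 288.1 MPa.
For a solid shaft σ_b = 32M/(πd³) and τ = 16T/(πd³), so the von Mises stress is σ' = (16/πd³)·√(4M²+3T²).
√(4M²+3T²) = √(4×(2.540×10^6)² + 3×(1.440×10^6)²) = 5.659×10^6 N·mm.
d³ = 16×5.659×10^6/(π×288.1) = 100000 mm³.
d = 46.42 mm.

d = 46.4 mm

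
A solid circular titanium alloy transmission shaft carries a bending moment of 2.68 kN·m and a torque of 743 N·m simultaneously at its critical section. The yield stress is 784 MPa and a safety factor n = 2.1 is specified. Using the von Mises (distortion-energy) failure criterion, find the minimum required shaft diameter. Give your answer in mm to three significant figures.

σ_allow = σ_y/n = 784/2.1 = 373.3 MPa.
For a solid shaft σ_b = 32M/(πd³) and τ = 16T/(πd³), so the von Mises stress is σ' = (16/πd³)·√(4M²+3T²).
√(4M²+3T²) = √(4×(2.680×10^6)² + 3×(743000)²) = 5.512×10^6 N·mm.
d³ = 16×5.512×10^6/(π×373.3) = 75200 mm³.
d = 42.21 mm.

d = 42.2 mm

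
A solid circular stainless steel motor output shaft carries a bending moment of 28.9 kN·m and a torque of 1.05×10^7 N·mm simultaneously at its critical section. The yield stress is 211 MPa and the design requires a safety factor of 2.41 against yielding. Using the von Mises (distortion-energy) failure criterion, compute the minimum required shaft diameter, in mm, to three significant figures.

d = 152 mm

σ_allow = σ_y/n = 211/2.41 = 87.55 MPa.
For a solid shaft σ_b = 32M/(πd³) and τ = 16T/(πd³), so the von Mises stress is σ' = (16/πd³)·√(4M²+3T²).
√(4M²+3T²) = √(4×(2.890×10^7)² + 3×(1.050×10^7)²) = 6.059×10^7 N·mm.
d³ = 16×6.059×10^7/(π×87.55) = 3.525×10^6 mm³.
d = 152.2 mm.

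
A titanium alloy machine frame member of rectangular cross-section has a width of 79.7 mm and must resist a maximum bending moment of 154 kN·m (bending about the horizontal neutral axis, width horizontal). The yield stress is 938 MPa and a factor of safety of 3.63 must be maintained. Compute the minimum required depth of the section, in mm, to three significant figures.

h = 212 mm

σ_allow = 938/3.63 = 258.4 MPa.
For a rectangular section σ = 6M/(bh²), so h² = 6M/(b σ_allow) = 6×1.5400×10^8/(79.7×258.4) = 44870 mm².
h = 211.8 mm.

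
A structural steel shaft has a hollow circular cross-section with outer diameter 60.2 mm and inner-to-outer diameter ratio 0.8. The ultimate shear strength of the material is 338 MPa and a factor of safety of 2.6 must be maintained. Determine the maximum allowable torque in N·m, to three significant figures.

τ_allow = 338/2.6 = 130.0 MPa.
For a hollow shaft T_allow = τ_allow·πd_o³(1−k⁴)/16 with 1−k⁴ = 0.5904, so πd_o³(1−k⁴)/16 = 25290 mm³.
T_allow = 130.0×25290 = 3.288×10^6 N·mm = 3288 N·m.

T_allow = 3290 N·m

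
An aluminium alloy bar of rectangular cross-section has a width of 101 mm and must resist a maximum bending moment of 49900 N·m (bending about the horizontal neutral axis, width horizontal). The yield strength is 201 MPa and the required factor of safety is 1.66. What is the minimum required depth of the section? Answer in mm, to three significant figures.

σ_allow = 201/1.66 = 121.1 MPa.
For a rectangular section σ = 6M/(bh²), so h² = 6M/(b σ_allow) = 6×4.9900×10^7/(101×121.1) = 24480 mm².
h = 156.5 mm.

h = 156 mm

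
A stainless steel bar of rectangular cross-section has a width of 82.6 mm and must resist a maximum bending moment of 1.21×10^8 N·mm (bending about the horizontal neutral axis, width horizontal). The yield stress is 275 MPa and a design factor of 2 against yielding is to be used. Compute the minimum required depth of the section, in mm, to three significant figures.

h = 253 mm

σ_allow = 275/2 = 137.5 MPa.
For a rectangular section σ = 6M/(bh²), so h² = 6M/(b σ_allow) = 6×1.2100×10^8/(82.6×137.5) = 63920 mm².
h = 252.8 mm.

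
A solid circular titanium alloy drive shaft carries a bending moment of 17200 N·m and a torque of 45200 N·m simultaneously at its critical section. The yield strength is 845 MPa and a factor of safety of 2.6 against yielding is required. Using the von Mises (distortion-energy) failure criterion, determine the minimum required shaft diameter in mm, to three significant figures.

σ_allow = σ_y/n = 845/2.6 = 325.0 MPa.
For a solid shaft σ_b = 32M/(πd³) and τ = 16T/(πd³), so the von Mises stress is σ' = (16/πd³)·√(4M²+3T²).
√(4M²+3T²) = √(4×(1.720×10^7)² + 3×(4.520×10^7)²) = 8.551×10^7 N·mm.
d³ = 16×8.551×10^7/(π×325.0) = 1.340×10^6 mm³.
d = 110.2 mm.

d = 110 mm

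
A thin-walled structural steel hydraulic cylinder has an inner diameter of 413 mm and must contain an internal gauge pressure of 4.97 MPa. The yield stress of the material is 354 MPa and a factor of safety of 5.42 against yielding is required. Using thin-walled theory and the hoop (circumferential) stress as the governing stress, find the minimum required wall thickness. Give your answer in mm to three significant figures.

t = 15.7 mm

σ_allow = 354/5.42 = 65.31 MPa.
Hoop stress σ_h = pD/(2t), so t = pD/(2σ_allow) = 4.97×413/(2×65.31) = 15.71 mm.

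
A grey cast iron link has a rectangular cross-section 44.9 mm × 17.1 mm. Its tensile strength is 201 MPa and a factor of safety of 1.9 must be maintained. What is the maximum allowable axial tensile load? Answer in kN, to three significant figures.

σ_allow = 201/1.9 = 105.8 MPa.
A = 44.9×17.1 = 767.8 mm².
F_allow = σ_allow × A = 105.8×767.8 = 81220 N.

F_allow = 81.2 kN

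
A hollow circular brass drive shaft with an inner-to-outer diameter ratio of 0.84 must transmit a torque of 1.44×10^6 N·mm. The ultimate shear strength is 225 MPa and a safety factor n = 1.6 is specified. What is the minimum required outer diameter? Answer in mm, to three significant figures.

τ_allow = 225/1.6 = 140.6 MPa.
For a hollow shaft τ = 16T/[πd_o³(1−k⁴)] with k = 0.84, so 1−k⁴ = 0.5021.
d_o³ = 16T/[π τ_allow (1−k⁴)] = 16×1440000/(π×140.6×0.5021) = 103900 mm³.
d_o = 47.01 mm.

d_o = 47.0 mm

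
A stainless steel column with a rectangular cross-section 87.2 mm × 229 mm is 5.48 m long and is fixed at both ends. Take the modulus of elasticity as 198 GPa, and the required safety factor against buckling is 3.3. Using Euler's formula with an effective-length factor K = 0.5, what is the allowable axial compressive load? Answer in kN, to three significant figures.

Buckling occurs about the weak axis: I_min = h·b³/12 = 229×87.2³/12 = 1.265×10^7 mm⁴ (b = 87.2 mm is the smaller dimension).
Effective length L_e = KL = 0.5×5.48 m = 2740 mm.
Euler critical load P_cr = π²EI/L_e² = π²×198000×1.265×10^7/2740² = 3.294×10^6 N.
P_allow = P_cr/n = 3.294×10^6/3.3 = 998100 N.

P_allow = 998 kN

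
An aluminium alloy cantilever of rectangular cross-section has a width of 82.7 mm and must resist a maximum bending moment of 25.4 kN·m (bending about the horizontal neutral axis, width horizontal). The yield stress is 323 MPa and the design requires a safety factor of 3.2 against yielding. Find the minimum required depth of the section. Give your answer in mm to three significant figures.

h = 135 mm

σ_allow = 323/3.2 = 100.9 MPa.
For a rectangular section σ = 6M/(bh²), so h² = 6M/(b σ_allow) = 6×2.5400×10^7/(82.7×100.9) = 18260 mm².
h = 135.1 mm.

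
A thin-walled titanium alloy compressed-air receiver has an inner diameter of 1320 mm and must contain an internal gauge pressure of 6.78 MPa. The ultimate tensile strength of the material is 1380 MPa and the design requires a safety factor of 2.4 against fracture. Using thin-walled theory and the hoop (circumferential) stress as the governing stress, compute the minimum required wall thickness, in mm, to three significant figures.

σ_allow = 1380/2.4 = 575.0 MPa.
Hoop stress σ_h = pD/(2t), so t = pD/(2σ_allow) = 6.78×1320/(2×575.0) = 7.782 mm.

t = 7.78 mm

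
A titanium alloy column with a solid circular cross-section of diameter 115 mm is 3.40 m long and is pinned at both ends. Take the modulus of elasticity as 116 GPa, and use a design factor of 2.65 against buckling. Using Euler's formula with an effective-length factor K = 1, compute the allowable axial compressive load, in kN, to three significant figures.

I = πd⁴/64 = π×115⁴/64 = 8.585×10^6 mm⁴.
Effective length L_e = KL = 1×3.40 m = 3400 mm.
Euler critical load P_cr = π²EI/L_e² = π²×116000×8.585×10^6/3400² = 850300 N.
P_allow = P_cr/n = 850300/2.65 = 320900 N.

P_allow = 321 kN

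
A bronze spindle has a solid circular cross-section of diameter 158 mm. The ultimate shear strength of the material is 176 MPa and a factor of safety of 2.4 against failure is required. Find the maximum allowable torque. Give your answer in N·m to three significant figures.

τ_allow = 176/2.4 = 73.33 MPa.
For a solid shaft T_allow = τ_allow·πd³/16; πd³/16 = π×158³/16 = 774500 mm³.
T_allow = 73.33×774500 = 5.679×10^7 N·mm = 56790 N·m.

T_allow = 56800 N·m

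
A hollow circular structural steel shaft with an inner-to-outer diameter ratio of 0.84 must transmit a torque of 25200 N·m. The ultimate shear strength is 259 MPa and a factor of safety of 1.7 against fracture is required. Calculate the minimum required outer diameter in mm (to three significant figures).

τ_allow = 259/1.7 = 152.4 MPa.
For a hollow shaft τ = 16T/[πd_o³(1−k⁴)] with k = 0.84, so 1−k⁴ = 0.5021.
d_o³ = 16T/[π τ_allow (1−k⁴)] = 16×2.5200×10^7/(π×152.4×0.5021) = 1.678×10^6 mm³.
d_o = 118.8 mm.

d_o = 119 mm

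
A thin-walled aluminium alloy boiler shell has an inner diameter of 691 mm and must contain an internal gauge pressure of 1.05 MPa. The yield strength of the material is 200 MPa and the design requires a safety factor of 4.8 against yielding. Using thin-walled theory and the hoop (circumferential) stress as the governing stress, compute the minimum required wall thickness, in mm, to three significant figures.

t = 8.71 mm

σ_allow = 200/4.8 = 41.67 MPa.
Hoop stress σ_h = pD/(2t), so t = pD/(2σ_allow) = 1.05×691/(2×41.67) = 8.707 mm.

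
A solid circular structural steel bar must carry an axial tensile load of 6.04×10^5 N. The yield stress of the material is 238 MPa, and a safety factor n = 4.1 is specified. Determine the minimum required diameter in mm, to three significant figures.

Allowable stress σ_allow = 238/4.1 = 58.05 MPa.
Required area A = F/σ_allow = 604000/58.05 = 10410 mm².
A = πd²/4 → d = √(4A/π) = 115.1 mm.

d = 115 mm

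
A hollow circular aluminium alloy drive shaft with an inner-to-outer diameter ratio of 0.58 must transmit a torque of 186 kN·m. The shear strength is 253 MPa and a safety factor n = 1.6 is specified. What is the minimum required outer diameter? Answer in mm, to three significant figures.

τ_allow = 253/1.6 = 158.1 MPa.
For a hollow shaft τ = 16T/[πd_o³(1−k⁴)] with k = 0.58, so 1−k⁴ = 0.8868.
d_o³ = 16T/[π τ_allow (1−k⁴)] = 16×1.8600×10^8/(π×158.1×0.8868) = 6.755×10^6 mm³.
d_o = 189.0 mm.

d_o = 189 mm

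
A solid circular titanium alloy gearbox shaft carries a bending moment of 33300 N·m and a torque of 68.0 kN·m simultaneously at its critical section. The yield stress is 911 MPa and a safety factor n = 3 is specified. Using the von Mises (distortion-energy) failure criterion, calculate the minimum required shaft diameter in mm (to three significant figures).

σ_allow = σ_y/n = 911/3 = 303.7 MPa.
For a solid shaft σ_b = 32M/(πd³) and τ = 16T/(πd³), so the von Mises stress is σ' = (16/πd³)·√(4M²+3T²).
√(4M²+3T²) = √(4×(3.330×10^7)² + 3×(6.800×10^7)²) = 1.353×10^8 N·mm.
d³ = 16×1.353×10^8/(π×303.7) = 2.269×10^6 mm³.
d = 131.4 mm.

d = 131 mm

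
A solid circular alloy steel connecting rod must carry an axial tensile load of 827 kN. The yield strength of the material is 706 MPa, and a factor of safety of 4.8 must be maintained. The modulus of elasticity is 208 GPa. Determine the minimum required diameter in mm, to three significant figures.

d = 84.6 mm

Allowable stress σ_allow = 706/4.8 = 147.1 MPa.
Required area A = F/σ_allow = 827000/147.1 = 5623 mm².
A = πd²/4 → d = √(4A/π) = 84.61 mm.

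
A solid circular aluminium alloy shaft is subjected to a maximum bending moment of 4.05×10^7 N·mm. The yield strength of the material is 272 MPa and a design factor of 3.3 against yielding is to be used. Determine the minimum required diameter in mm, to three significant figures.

d = 171 mm

σ_allow = 272/3.3 = 82.42 MPa.
For a solid circular section σ = 32M/(πd³), so d³ = 32M/(π σ_allow) = 32×4.0500×10^7/(π×82.42) = 5.005×10^6 mm³.
d = 171.1 mm.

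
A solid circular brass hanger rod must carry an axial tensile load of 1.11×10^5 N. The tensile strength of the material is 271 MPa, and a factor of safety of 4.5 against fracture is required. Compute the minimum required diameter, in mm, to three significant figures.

Allowable stress σ_allow = 271/4.5 = 60.22 MPa.
Required area A = F/σ_allow = 111000/60.22 = 1843 mm².
A = πd²/4 → d = √(4A/π) = 48.44 mm.

d = 48.4 mm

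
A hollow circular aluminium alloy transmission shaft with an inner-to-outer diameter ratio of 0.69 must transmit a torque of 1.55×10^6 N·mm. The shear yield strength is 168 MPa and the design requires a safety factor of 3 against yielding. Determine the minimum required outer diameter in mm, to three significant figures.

d_o = 56.7 mm

τ_allow = 168/3 = 56.00 MPa.
For a hollow shaft τ = 16T/[πd_o³(1−k⁴)] with k = 0.69, so 1−k⁴ = 0.7733.
d_o³ = 16T/[π τ_allow (1−k⁴)] = 16×1550000/(π×56.00×0.7733) = 182300 mm³.
d_o = 56.70 mm.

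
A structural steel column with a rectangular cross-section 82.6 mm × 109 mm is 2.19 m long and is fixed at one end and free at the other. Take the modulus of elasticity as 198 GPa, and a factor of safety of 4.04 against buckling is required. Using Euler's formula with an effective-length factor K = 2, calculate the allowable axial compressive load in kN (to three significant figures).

Buckling occurs about the weak axis: I_min = h·b³/12 = 109×82.6³/12 = 5.119×10^6 mm⁴ (b = 82.6 mm is the smaller dimension).
Effective length L_e = KL = 2×2.19 m = 4380 mm.
Euler critical load P_cr = π²EI/L_e² = π²×198000×5.119×10^6/4380² = 521400 N.
P_allow = P_cr/n = 521400/4.04 = 129100 N.

P_allow = 129 kN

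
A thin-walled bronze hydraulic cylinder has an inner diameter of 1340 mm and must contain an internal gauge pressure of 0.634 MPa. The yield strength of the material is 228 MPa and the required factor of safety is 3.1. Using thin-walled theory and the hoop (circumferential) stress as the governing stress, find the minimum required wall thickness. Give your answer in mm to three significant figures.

t = 5.78 mm

σ_allow = 228/3.1 = 73.55 MPa.
Hoop stress σ_h = pD/(2t), so t = pD/(2σ_allow) = 0.634×1340/(2×73.55) = 5.776 mm.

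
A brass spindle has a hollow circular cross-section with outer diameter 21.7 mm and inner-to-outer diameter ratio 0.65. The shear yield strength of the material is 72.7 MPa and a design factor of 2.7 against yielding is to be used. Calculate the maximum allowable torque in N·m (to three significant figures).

τ_allow = 72.7/2.7 = 26.93 MPa.
For a hollow shaft T_allow = τ_allow·πd_o³(1−k⁴)/16 with 1−k⁴ = 0.8215, so πd_o³(1−k⁴)/16 = 1648 mm³.
T_allow = 26.93×1648 = 44380 N·mm = 44.38 N·m.

T_allow = 44.4 N·m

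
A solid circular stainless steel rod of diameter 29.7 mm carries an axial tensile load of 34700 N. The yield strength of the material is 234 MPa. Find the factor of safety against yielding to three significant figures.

n = 4.67

A = πd²/4 = 692.8 mm².
σ = F/A = 34700/692.8 = 50.09 MPa.
n = 234/50.09 = 4.672.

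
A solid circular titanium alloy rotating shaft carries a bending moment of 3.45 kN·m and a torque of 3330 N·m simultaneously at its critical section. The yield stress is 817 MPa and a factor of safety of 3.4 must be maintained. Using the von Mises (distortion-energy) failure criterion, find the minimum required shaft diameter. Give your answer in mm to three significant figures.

σ_allow = σ_y/n = 817/3.4 = 240.3 MPa.
For a solid shaft σ_b = 32M/(πd³) and τ = 16T/(πd³), so the von Mises stress is σ' = (16/πd³)·√(4M²+3T²).
√(4M²+3T²) = √(4×(3.450×10^6)² + 3×(3.330×10^6)²) = 8.993×10^6 N·mm.
d³ = 16×8.993×10^6/(π×240.3) = 190600 mm³.
d = 57.55 mm.

d = 57.6 mm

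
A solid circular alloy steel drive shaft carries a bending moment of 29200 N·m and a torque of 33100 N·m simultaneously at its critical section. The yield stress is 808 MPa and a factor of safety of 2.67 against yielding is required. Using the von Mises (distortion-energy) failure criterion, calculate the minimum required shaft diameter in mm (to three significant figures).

d = 111 mm

σ_allow = σ_y/n = 808/2.67 = 302.6 MPa.
For a solid shaft σ_b = 32M/(πd³) and τ = 16T/(πd³), so the von Mises stress is σ' = (16/πd³)·√(4M²+3T²).
√(4M²+3T²) = √(4×(2.920×10^7)² + 3×(3.310×10^7)²) = 8.184×10^7 N·mm.
d³ = 16×8.184×10^7/(π×302.6) = 1.377×10^6 mm³.
d = 111.3 mm.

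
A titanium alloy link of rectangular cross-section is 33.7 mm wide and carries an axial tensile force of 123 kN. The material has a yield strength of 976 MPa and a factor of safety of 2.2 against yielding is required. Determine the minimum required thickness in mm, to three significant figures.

σ_allow = 976/2.2 = 443.6 MPa.
Required area A = F/σ_allow = 123000/443.6 = 277.3 mm².
t = A/w = 277.3/33.7 = 8.227 mm.

t = 8.23 mm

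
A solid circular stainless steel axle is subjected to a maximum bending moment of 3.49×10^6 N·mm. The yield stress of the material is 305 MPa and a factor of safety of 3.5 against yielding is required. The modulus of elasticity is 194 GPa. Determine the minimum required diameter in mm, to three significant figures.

σ_allow = 305/3.5 = 87.14 MPa.
For a solid circular section σ = 32M/(πd³), so d³ = 32M/(π σ_allow) = 32×3490000/(π×87.14) = 407900 mm³.
d = 74.16 mm.

d = 74.2 mm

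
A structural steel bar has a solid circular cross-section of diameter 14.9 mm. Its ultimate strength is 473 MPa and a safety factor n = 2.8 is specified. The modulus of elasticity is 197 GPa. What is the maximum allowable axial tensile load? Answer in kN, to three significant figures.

σ_allow = 473/2.8 = 168.9 MPa.
A = πd²/4 = π×14.9²/4 = 174.4 mm².
F_allow = σ_allow × A = 168.9×174.4 = 29460 N.

F_allow = 29.5 kN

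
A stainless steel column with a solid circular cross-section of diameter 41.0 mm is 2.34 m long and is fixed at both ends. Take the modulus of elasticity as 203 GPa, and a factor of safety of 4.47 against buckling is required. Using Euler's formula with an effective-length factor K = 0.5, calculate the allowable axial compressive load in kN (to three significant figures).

I = πd⁴/64 = π×41.0⁴/64 = 138700 mm⁴.
Effective length L_e = KL = 0.5×2.34 m = 1170 mm.
Euler critical load P_cr = π²EI/L_e² = π²×203000×138700/1170² = 203000 N.
P_allow = P_cr/n = 203000/4.47 = 45420 N.

P_allow = 45.4 kN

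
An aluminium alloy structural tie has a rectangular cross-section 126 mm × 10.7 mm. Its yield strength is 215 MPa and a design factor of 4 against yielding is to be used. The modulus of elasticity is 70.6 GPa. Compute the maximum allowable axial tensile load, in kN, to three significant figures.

F_allow = 72.5 kN

σ_allow = 215/4 = 53.75 MPa.
A = 126×10.7 = 1348 mm².
F_allow = σ_allow × A = 53.75×1348 = 72470 N.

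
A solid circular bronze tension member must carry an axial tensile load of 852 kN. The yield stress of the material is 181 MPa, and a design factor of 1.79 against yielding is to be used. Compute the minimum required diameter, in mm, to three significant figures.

Allowable stress σ_allow = 181/1.79 = 101.1 MPa.
Required area A = F/σ_allow = 852000/101.1 = 8426 mm².
A = πd²/4 → d = √(4A/π) = 103.6 mm.

d = 104 mm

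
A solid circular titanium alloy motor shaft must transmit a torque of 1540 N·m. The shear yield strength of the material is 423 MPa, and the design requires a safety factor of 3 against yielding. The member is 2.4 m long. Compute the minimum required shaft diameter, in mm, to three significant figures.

Allowable shear stress τ_allow = 423/3 = 141.0 MPa.
For a solid shaft τ = 16T/(πd³), so d³ = 16T/(π τ_allow) = 16×1540000/(π×141.0) = 55630 mm³.
d = (55630)^(1/3) = 38.17 mm.

d = 38.2 mm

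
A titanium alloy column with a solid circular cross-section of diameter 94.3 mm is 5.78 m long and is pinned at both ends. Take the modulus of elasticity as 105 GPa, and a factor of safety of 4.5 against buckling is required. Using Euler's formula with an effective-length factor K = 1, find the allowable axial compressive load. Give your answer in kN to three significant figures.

P_allow = 26.8 kN

I = πd⁴/64 = π×94.3⁴/64 = 3.882×10^6 mm⁴.
Effective length L_e = KL = 1×5.78 m = 5780 mm.
Euler critical load P_cr = π²EI/L_e² = π²×105000×3.882×10^6/5780² = 120400 N.
P_allow = P_cr/n = 120400/4.5 = 26760 N.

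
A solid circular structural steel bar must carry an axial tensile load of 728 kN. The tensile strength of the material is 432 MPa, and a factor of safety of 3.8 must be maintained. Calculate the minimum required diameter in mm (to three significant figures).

d = 90.3 mm

Allowable stress σ_allow = 432/3.8 = 113.7 MPa.
Required area A = F/σ_allow = 728000/113.7 = 6404 mm².
A = πd²/4 → d = √(4A/π) = 90.30 mm.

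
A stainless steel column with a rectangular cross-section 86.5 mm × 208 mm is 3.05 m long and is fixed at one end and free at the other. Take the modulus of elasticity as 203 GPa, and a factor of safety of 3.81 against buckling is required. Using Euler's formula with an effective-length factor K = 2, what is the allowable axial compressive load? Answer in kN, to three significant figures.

P_allow = 159 kN

Buckling occurs about the weak axis: I_min = h·b³/12 = 208×86.5³/12 = 1.122×10^7 mm⁴ (b = 86.5 mm is the smaller dimension).
Effective length L_e = KL = 2×3.05 m = 6100 mm.
Euler critical load P_cr = π²EI/L_e² = π²×203000×1.122×10^7/6100² = 604000 N.
P_allow = P_cr/n = 604000/3.81 = 158500 N.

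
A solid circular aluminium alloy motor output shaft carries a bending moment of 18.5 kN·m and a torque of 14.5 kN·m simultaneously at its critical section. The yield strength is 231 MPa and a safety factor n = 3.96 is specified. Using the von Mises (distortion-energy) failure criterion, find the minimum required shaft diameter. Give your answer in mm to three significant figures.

d = 157 mm

σ_allow = σ_y/n = 231/3.96 = 58.33 MPa.
For a solid shaft σ_b = 32M/(πd³) and τ = 16T/(πd³), so the von Mises stress is σ' = (16/πd³)·√(4M²+3T²).
√(4M²+3T²) = √(4×(1.850×10^7)² + 3×(1.450×10^7)²) = 4.472×10^7 N·mm.
d³ = 16×4.472×10^7/(π×58.33) = 3.904×10^6 mm³.
d = 157.5 mm.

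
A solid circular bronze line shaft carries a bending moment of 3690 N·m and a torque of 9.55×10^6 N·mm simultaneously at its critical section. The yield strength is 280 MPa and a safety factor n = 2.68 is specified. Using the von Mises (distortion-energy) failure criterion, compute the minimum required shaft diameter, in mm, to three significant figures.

d = 95.9 mm

σ_allow = σ_y/n = 280/2.68 = 104.5 MPa.
For a solid shaft σ_b = 32M/(πd³) and τ = 16T/(πd³), so the von Mises stress is σ' = (16/πd³)·√(4M²+3T²).
√(4M²+3T²) = √(4×(3.690×10^6)² + 3×(9.550×10^6)²) = 1.811×10^7 N·mm.
d³ = 16×1.811×10^7/(π×104.5) = 882900 mm³.
d = 95.94 mm.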